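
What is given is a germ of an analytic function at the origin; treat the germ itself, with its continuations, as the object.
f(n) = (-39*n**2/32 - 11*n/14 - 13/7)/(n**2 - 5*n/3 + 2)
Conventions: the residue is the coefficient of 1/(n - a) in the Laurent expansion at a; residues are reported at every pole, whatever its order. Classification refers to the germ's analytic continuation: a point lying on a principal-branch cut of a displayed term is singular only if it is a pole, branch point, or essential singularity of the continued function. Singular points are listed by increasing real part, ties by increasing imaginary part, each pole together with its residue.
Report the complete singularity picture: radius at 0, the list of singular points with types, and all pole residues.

Denominator factor (n**2 - 5*n/3 + 2): discriminant -47/9, complex-conjugate roots (5/6) + ((1/6)*sqrt(47))*i and (5/6) - ((1/6)*sqrt(47))*i; poles of order 1, moduli sqrt(2) and sqrt(2).
The radius of convergence is the smallest modulus among the singular points: sqrt(2).
The factor n**2 - 5*n/3 + 2 splits as (n - a)(n - a') with a = (5/6) - ((1/6)*sqrt(47))*i, a' = (5/6) + ((1/6)*sqrt(47))*i. At the order-1 pole a set g(n) = (n - a)*f(n) = [-39*n**2/32 - 11*n/14 - 13/7] / (n - a').
Simple pole: residue = g(a) at a = (5/6) - ((1/6)*sqrt(47))*i, which is (-631/448) - ((2375/21056)*sqrt(47))*i.
The factor n**2 - 5*n/3 + 2 splits as (n - a)(n - a') with a = (5/6) + ((1/6)*sqrt(47))*i, a' = (5/6) - ((1/6)*sqrt(47))*i. At the order-1 pole a set g(n) = (n - a)*f(n) = [-39*n**2/32 - 11*n/14 - 13/7] / (n - a').
Simple pole: residue = g(a) at a = (5/6) + ((1/6)*sqrt(47))*i, which is (-631/448) + ((2375/21056)*sqrt(47))*i.
List the singular points by increasing real part (a conjugate pair: the negative imaginary part first).

Radius of convergence at 0: sqrt(2).
At (5/6) - ((1/6)*sqrt(47))*i: a pole of order 1; residue (-631/448) - ((2375/21056)*sqrt(47))*i.
At (5/6) + ((1/6)*sqrt(47))*i: a pole of order 1; residue (-631/448) + ((2375/21056)*sqrt(47))*i.


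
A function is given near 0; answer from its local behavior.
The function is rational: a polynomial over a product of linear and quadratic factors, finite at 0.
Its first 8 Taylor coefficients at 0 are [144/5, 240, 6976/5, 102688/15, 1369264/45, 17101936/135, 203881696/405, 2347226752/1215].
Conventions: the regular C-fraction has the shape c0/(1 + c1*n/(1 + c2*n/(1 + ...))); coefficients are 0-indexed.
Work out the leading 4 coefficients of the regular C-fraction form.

Taylor coefficients (read off): a_0 = 144/5, a_1 = 240, a_2 = 6976/5, a_3 = 102688/15.
c0 = a_0 = 144/5. Peel one level at a time: if S = 1 + c*n/S' with S'(0) = 1, then c is the n-coefficient of S and S' = c*n/(S - 1).
S_1 = c0/f = 1 + (-25/3)*n + (21)*n^2 + ...; c1 = -25/3.
S_2 = c1*n/(S_1 - 1) = 1 + (63/25)*n + (3294/625)*n^2 + ...; c2 = 63/25.
S_3 = c2*n/(S_2 - 1) = 1 + (-366/175)*n + ...; c3 = -366/175.

The regular C-fraction coefficients are [144/5, -25/3, 63/25, -366/175].


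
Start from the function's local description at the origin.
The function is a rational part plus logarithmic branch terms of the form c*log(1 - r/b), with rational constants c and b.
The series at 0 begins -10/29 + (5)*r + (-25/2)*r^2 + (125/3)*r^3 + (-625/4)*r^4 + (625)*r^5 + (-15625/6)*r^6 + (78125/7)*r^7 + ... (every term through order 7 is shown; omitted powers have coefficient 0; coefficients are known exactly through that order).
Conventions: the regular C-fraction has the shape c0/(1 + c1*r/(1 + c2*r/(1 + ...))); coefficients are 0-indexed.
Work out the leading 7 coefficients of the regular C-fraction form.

The regular C-fraction coefficients are [-10/29, 29/2, -12, -25/144, 385/144, 48/77, 289/154].

Taylor coefficients (read off): a_0 = -10/29, a_1 = 5, a_2 = -25/2, a_3 = 125/3, a_4 = -625/4, a_5 = 625, a_6 = -15625/6.
c0 = a_0 = -10/29. Peel one level at a time: if S = 1 + c*r/S' with S'(0) = 1, then c is the r-coefficient of S and S' = c*r/(S - 1).
S_1 = c0/f = 1 + (29/2)*r + (174)*r^2 + ...; c1 = 29/2.
S_2 = c1*r/(S_1 - 1) = 1 + (-12)*r + (-25/12)*r^2 + ...; c2 = -12.
S_3 = c2*r/(S_2 - 1) = 1 + (-25/144)*r + (9625/20736)*r^2 + ...; c3 = -25/144.
S_4 = c3*r/(S_3 - 1) = 1 + (385/144)*r + (-5/3)*r^2 + ...; c4 = 385/144.
S_5 = c4*r/(S_4 - 1) = 1 + (48/77)*r + (-6936/5929)*r^2 + ...; c5 = 48/77.
S_6 = c5*r/(S_5 - 1) = 1 + (289/154)*r + ...; c6 = 289/154.


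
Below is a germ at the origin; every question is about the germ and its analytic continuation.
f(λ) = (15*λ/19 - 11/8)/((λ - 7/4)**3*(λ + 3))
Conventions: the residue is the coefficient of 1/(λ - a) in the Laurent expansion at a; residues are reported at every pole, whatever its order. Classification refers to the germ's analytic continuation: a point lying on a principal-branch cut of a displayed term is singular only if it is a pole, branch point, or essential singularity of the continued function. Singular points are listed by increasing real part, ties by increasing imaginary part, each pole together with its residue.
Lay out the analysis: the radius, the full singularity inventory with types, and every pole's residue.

Radius of convergence at 0: 7/4.
At -3: a pole of order 1; residue 4552/130321.
At 7/4: a pole of order 3; residue -4552/130321.

Denominator factor (λ - 7/4)^3: pole of order 3 at 7/4, modulus 7/4.
Denominator factor (λ + 3): pole of order 1 at -3, modulus 3.
The radius of convergence is the smallest modulus among the singular points: 7/4.
At the order-1 pole -3 set g(λ) = (λ - (-3))*f(λ) = (15*λ/19 - 11/8)/(λ - 7/4)**3.
Simple pole: residue = g(a) at a = -3, which is 4552/130321.
At the order-3 pole 7/4 set g(λ) = (λ - (7/4))^3*f(λ) = (15*λ/19 - 11/8)/(λ + 3).
Order-3 pole: residue = g''(a)/2; g''(7/4) = -9104/130321, so the residue is -4552/130321.
List the singular points by increasing real part (a conjugate pair: the negative imaginary part first).


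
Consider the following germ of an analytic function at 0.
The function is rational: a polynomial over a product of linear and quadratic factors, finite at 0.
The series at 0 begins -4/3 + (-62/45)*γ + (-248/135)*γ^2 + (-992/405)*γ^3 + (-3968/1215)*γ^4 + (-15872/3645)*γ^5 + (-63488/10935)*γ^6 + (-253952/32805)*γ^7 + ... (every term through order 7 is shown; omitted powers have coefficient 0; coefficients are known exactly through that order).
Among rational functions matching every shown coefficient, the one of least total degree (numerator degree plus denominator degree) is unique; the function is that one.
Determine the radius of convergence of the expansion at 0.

No rational of total degree below 2 reproduces all 8 coefficients; solving the [1/1] Pade equations on them gives f(γ) = (1 - 3*γ/10)/(γ - 3/4), whose expansion matches every shown term.
Denominator factor (γ - 3/4): pole of order 1 at 3/4, modulus 3/4.
The radius of convergence is the smallest modulus among the singular points: 3/4.

The radius of convergence is 3/4.


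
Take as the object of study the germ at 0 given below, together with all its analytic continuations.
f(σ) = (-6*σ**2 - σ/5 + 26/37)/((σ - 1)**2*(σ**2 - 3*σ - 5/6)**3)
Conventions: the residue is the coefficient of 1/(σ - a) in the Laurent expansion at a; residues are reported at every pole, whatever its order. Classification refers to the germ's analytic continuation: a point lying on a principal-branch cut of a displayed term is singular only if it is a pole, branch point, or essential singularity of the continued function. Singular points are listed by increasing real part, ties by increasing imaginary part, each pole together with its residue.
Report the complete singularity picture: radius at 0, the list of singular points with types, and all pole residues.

Denominator factor (σ**2 - 3*σ - 5/6)^3: discriminant 37/3, real irrational roots 3/2 + (1/6)*sqrt(111) and 3/2 - (1/6)*sqrt(111); poles of order 3, moduli 3/2 + (1/6)*sqrt(111) and -3/2 + (1/6)*sqrt(111).
Denominator factor (σ - 1)^2: pole of order 2 at 1, modulus 1.
The radius of convergence is the smallest modulus among the singular points: -3/2 + (1/6)*sqrt(111).
The factor σ**2 - 3*σ - 5/6 splits as (σ - a)(σ - a') with a = 3/2 - (1/6)*sqrt(111), a' = 3/2 + (1/6)*sqrt(111). At the order-3 pole a set g(σ) = (σ - a)^3*f(σ) = [(-6*σ**2 - σ/5 + 26/37)/(σ - 1)**2] / (σ - a')^3.
Order-3 pole: residue = g''(a)/2; g''(3/2 - (1/6)*sqrt(111)) = -4333608/15451385 + (15664057668/782659004405)*sqrt(111), so the residue is -2166804/15451385 + (7832028834/782659004405)*sqrt(111).
At the order-2 pole 1 set g(σ) = (σ - (1))^2*f(σ) = (-6*σ**2 - σ/5 + 26/37)/(σ**2 - 3*σ - 5/6)**3.
Order-2 pole: residue = g'(a); g'(1) = 4333608/15451385, so the residue is 4333608/15451385.
The factor σ**2 - 3*σ - 5/6 splits as (σ - a)(σ - a') with a = 3/2 + (1/6)*sqrt(111), a' = 3/2 - (1/6)*sqrt(111). At the order-3 pole a set g(σ) = (σ - a)^3*f(σ) = [(-6*σ**2 - σ/5 + 26/37)/(σ - 1)**2] / (σ - a')^3.
Order-3 pole: residue = g''(a)/2; g''(3/2 + (1/6)*sqrt(111)) = -4333608/15451385 - (15664057668/782659004405)*sqrt(111), so the residue is -2166804/15451385 - (7832028834/782659004405)*sqrt(111).
List the singular points by increasing real part (a conjugate pair: the negative imaginary part first).

Radius of convergence at 0: -3/2 + (1/6)*sqrt(111).
At 3/2 - (1/6)*sqrt(111): a pole of order 3; residue -2166804/15451385 + (7832028834/782659004405)*sqrt(111).
At 1: a pole of order 2; residue 4333608/15451385.
At 3/2 + (1/6)*sqrt(111): a pole of order 3; residue -2166804/15451385 - (7832028834/782659004405)*sqrt(111).


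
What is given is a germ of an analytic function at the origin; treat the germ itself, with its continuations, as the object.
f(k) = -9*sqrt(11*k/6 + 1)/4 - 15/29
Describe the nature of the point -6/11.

The point is an algebraic (square-root) branch point.

The term (-9/4)*sqrt(1 - k/(-6/11)) has argument 1 - -6/11/(-6/11) = 0 at -6/11: a square-root (algebraic, two-sheeted) branch point; the remaining terms are analytic or single-valued there.


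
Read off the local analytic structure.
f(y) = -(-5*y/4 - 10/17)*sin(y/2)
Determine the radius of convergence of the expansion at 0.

The factor -sin(y/2) is entire and contributes no finite singular point.
The polynomial part has no poles.
No finite singular points: the Taylor series at 0 converges everywhere.

The radius of convergence is infinite.


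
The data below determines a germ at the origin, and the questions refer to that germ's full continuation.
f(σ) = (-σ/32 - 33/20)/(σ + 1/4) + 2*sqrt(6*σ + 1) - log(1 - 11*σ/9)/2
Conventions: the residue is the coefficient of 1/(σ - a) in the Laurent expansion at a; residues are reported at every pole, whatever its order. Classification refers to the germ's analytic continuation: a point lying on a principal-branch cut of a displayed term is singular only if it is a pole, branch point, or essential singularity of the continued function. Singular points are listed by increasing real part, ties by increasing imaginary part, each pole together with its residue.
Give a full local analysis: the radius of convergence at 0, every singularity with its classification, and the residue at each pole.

Denominator factor (σ + 1/4): pole of order 1 at -1/4, modulus 1/4.
Branch term (2)*sqrt(1 - σ/(-1/6)): its argument vanishes at σ = -1/6, a square-root branch point, modulus 1/6.
Branch term (-1/2)*log(1 - σ/(9/11)): its argument vanishes at σ = 9/11, a logarithmic branch point, modulus 9/11.
The radius of convergence is the smallest modulus among the singular points: 1/6.
The branch terms are analytic at -1/4 and contribute nothing to the residue; only the rational part matters.
At the order-1 pole -1/4 set g(σ) = (σ - (-1/4))*(rational part) = -σ/32 - 33/20.
Simple pole: residue = g(a) at a = -1/4, which is -1051/640.
List the singular points by increasing real part (a conjugate pair: the negative imaginary part first).

Radius of convergence at 0: 1/6.
At -1/4: a pole of order 1; residue -1051/640.
At -1/6: an algebraic (square-root) branch point.
At 9/11: a logarithmic branch point.


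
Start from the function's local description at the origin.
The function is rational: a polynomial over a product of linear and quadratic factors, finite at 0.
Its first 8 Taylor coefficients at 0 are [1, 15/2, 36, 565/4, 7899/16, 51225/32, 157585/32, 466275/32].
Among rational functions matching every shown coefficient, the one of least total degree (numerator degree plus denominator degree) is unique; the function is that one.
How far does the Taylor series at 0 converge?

The radius of convergence is 5/2 - (1/2)*sqrt(17).

No rational of total degree below 6 reproduces all 8 coefficients; solving the [0/6] Pade equations on them gives f(τ) = 8/(τ**2 - 5*τ + 2)**3, whose expansion matches every shown term.
Denominator factor (τ**2 - 5*τ + 2)^3: discriminant 17, real irrational roots 5/2 + (1/2)*sqrt(17) and 5/2 - (1/2)*sqrt(17); poles of order 3, moduli 5/2 + (1/2)*sqrt(17) and 5/2 - (1/2)*sqrt(17).
The radius of convergence is the smallest modulus among the singular points: 5/2 - (1/2)*sqrt(17).


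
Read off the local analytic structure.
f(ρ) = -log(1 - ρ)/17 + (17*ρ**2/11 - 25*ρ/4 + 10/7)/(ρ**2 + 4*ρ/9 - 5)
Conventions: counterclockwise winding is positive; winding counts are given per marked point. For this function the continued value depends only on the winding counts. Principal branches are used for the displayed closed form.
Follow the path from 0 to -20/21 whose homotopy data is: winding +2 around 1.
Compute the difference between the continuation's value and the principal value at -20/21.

The rational part is single-valued and drops out of the difference; each branch term changes only by its own monodromy.
(-1/17)*log(1 - ρ/(1)): each positive loop around 1 adds 2*pi*i to the log, so winding +2 contributes (-1/17)*(2)*2*pi*i = -(4/17)*pi*i.
Summing the contributions at ρ = -20/21 gives -(4/17)*pi*i.

Continued minus principal equals -(4/17)*pi*i.


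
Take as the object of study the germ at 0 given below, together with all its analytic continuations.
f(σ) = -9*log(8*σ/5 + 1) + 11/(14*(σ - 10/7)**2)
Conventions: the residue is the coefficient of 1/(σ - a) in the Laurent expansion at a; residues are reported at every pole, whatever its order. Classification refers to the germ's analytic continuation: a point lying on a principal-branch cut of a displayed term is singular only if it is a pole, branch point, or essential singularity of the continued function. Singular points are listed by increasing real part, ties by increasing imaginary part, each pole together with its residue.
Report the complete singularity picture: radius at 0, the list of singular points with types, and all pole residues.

Radius of convergence at 0: 5/8.
At -5/8: a logarithmic branch point.
At 10/7: a pole of order 2; residue 0.

Denominator factor (σ - 10/7)^2: pole of order 2 at 10/7, modulus 10/7.
Branch term (-9)*log(1 - σ/(-5/8)): its argument vanishes at σ = -5/8, a logarithmic branch point, modulus 5/8.
The radius of convergence is the smallest modulus among the singular points: 5/8.
The branch term is analytic at 10/7 and contributes nothing to the residue; only the rational part matters.
At the order-2 pole 10/7 set g(σ) = (σ - (10/7))^2*(rational part) = 11/14.
Order-2 pole: residue = g'(a); g'(10/7) = 0, so the residue is 0.
List the singular points by increasing real part (a conjugate pair: the negative imaginary part first).


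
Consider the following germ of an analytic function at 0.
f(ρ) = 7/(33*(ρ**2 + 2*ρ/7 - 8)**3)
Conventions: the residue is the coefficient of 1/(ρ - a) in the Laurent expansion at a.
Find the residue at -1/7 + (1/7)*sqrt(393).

The factor ρ**2 + 2*ρ/7 - 8 splits as (ρ - a)(ρ - a') with a = -1/7 + (1/7)*sqrt(393), a' = -1/7 - (1/7)*sqrt(393). At the order-3 pole a set g(ρ) = (ρ - a)^3*f(ρ) = [7/33] / (ρ - a')^3.
Order-3 pole: residue = g''(a)/2; g''(-1/7 + (1/7)*sqrt(393)) = (117649/5341464216)*sqrt(393), so the residue is (117649/10682928432)*sqrt(393).

The residue is (117649/10682928432)*sqrt(393).


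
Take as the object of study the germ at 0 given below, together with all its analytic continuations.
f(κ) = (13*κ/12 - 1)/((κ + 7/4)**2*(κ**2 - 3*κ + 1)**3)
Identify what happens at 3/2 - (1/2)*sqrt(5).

The point is a pole of order 3.

The denominator factor κ**2 - 3*κ + 1 vanishes at 3/2 - (1/2)*sqrt(5) and appears to the power 3; the numerator there equals 5/8 - (13/24)*sqrt(5), nonzero, and no other factor vanishes.
Hence a pole whose order is the multiplicity, 3.


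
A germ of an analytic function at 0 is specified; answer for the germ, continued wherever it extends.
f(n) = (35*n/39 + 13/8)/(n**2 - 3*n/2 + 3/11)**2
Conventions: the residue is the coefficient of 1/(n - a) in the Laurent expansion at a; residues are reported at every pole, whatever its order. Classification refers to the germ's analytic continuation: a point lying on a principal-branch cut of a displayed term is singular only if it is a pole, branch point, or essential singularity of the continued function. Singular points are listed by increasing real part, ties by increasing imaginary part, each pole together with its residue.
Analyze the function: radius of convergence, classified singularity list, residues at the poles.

Radius of convergence at 0: 3/4 - (1/44)*sqrt(561).
At 3/4 - (1/44)*sqrt(561): a pole of order 2; residue (5258/33813)*sqrt(561).
At 3/4 + (1/44)*sqrt(561): a pole of order 2; residue -(5258/33813)*sqrt(561).

Denominator factor (n**2 - 3*n/2 + 3/11)^2: discriminant 51/44, real irrational roots 3/4 + (1/44)*sqrt(561) and 3/4 - (1/44)*sqrt(561); poles of order 2, moduli 3/4 + (1/44)*sqrt(561) and 3/4 - (1/44)*sqrt(561).
The radius of convergence is the smallest modulus among the singular points: 3/4 - (1/44)*sqrt(561).
The factor n**2 - 3*n/2 + 3/11 splits as (n - a)(n - a') with a = 3/4 - (1/44)*sqrt(561), a' = 3/4 + (1/44)*sqrt(561). At the order-2 pole a set g(n) = (n - a)^2*f(n) = [35*n/39 + 13/8] / (n - a')^2.
Order-2 pole: residue = g'(a); g'(3/4 - (1/44)*sqrt(561)) = (5258/33813)*sqrt(561), so the residue is (5258/33813)*sqrt(561).
The factor n**2 - 3*n/2 + 3/11 splits as (n - a)(n - a') with a = 3/4 + (1/44)*sqrt(561), a' = 3/4 - (1/44)*sqrt(561). At the order-2 pole a set g(n) = (n - a)^2*f(n) = [35*n/39 + 13/8] / (n - a')^2.
Order-2 pole: residue = g'(a); g'(3/4 + (1/44)*sqrt(561)) = -(5258/33813)*sqrt(561), so the residue is -(5258/33813)*sqrt(561).
List the singular points by increasing real part (a conjugate pair: the negative imaginary part first).


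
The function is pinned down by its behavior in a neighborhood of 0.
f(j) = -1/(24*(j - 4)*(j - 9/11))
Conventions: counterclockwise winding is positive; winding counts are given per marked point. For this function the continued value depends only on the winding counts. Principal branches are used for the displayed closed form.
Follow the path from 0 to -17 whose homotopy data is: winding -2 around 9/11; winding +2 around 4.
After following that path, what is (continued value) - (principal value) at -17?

The function is rational, hence single-valued: continuing it around any pole returns the same value, so the difference is 0.

Continued minus principal equals 0.


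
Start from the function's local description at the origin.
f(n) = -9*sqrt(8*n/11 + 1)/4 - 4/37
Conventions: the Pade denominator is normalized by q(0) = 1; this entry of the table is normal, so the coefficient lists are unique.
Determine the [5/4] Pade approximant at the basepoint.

Taylor coefficients needed (expand at 0): a_0 = -349/148, a_1 = -9/11, a_2 = 18/121, a_3 = -72/1331, a_4 = 360/14641, a_5 = -2016/161051, a_6 = 12096/1771561, a_7 = -6912/1771561, a_8 = 44928/19487171, a_9 = -299520/214358881.
Write the denominator as Q(n) = 1 + q1*n + q2*n^2 + q3*n^3 + q4*n^4. Requiring Q*f - P = O(n^10) with deg P <= 5 kills the coefficients of n^6..n^9 in Q*f:
  n^6: a_6 + q1*a_5 + q2*a_4 + q3*a_3 + q4*a_2 = 0, i.e. 12096/1771561 + (-2016/161051)*q1 + (360/14641)*q2 + (-72/1331)*q3 + (18/121)*q4 = 0.
  n^7: a_7 + q1*a_6 + q2*a_5 + q3*a_4 + q4*a_3 = 0, i.e. -6912/1771561 + (12096/1771561)*q1 + (-2016/161051)*q2 + (360/14641)*q3 + (-72/1331)*q4 = 0.
  n^8: a_8 + q1*a_7 + q2*a_6 + q3*a_5 + q4*a_4 = 0, i.e. 44928/19487171 + (-6912/1771561)*q1 + (12096/1771561)*q2 + (-2016/161051)*q3 + (360/14641)*q4 = 0.
  n^9: a_9 + q1*a_8 + q2*a_7 + q3*a_6 + q4*a_5 = 0, i.e. -299520/214358881 + (44928/19487171)*q1 + (-6912/1771561)*q2 + (12096/1771561)*q3 + (-2016/161051)*q4 = 0.
Solving this linear system: q1 = 16/11, q2 = 84/121, q3 = 160/1331, q4 = 80/14641.
The numerator is Q*f truncated at degree 5: P0 = a_0 = -349/148; P1 = a_1 + q1*a_0 = -1729/407; P2 = a_2 + q1*a_1 + q2*a_0 = -11991/4477; P3 = a_3 + q1*a_2 + q2*a_1 + q3*a_0 = -33940/49247; P4 = a_4 + q1*a_3 + q2*a_2 + q3*a_1 + q4*a_0 = -33620/541717; P5 = a_5 + q1*a_4 + q2*a_3 + q3*a_2 + q4*a_1 = -144/161051.

The Pade approximant has numerator coefficients [-349/148, -1729/407, -11991/4477, -33940/49247, -33620/541717, -144/161051]; denominator coefficients [1, 16/11, 84/121, 160/1331, 80/14641].


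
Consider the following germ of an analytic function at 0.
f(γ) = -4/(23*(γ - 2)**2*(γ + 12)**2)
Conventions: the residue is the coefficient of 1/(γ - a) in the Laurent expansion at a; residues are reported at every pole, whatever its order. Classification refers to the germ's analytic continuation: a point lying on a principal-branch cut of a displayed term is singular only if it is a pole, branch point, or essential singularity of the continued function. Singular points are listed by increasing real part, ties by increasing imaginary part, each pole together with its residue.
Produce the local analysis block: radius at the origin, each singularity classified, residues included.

Denominator factor (γ + 12)^2: pole of order 2 at -12, modulus 12.
Denominator factor (γ - 2)^2: pole of order 2 at 2, modulus 2.
The radius of convergence is the smallest modulus among the singular points: 2.
At the order-2 pole -12 set g(γ) = (γ - (-12))^2*f(γ) = -4/(23*(γ - 2)**2).
Order-2 pole: residue = g'(a); g'(-12) = -1/7889, so the residue is -1/7889.
At the order-2 pole 2 set g(γ) = (γ - (2))^2*f(γ) = -4/(23*(γ + 12)**2).
Order-2 pole: residue = g'(a); g'(2) = 1/7889, so the residue is 1/7889.
List the singular points by increasing real part (a conjugate pair: the negative imaginary part first).

Radius of convergence at 0: 2.
At -12: a pole of order 2; residue -1/7889.
At 2: a pole of order 2; residue 1/7889.


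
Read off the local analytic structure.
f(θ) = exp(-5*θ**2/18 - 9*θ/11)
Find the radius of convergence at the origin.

The radius of convergence is infinite.

The factor exp(-5*θ**2/18 - 9*θ/11) is entire and contributes no finite singular point.
The polynomial part has no poles.
No finite singular points: the Taylor series at 0 converges everywhere.


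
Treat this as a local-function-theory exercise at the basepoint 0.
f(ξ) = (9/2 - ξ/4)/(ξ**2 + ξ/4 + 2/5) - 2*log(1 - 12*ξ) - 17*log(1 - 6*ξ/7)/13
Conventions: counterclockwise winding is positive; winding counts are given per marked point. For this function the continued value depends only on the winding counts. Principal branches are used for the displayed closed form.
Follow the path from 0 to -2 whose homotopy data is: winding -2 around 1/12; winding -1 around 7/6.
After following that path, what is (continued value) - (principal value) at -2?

The rational part is single-valued and drops out of the difference; each branch term changes only by its own monodromy.
(-17/13)*log(1 - ξ/(7/6)): each positive loop around 7/6 adds 2*pi*i to the log, so winding -1 contributes (-17/13)*(-1)*2*pi*i = (34/13)*pi*i.
(-2)*log(1 - ξ/(1/12)): each positive loop around 1/12 adds 2*pi*i to the log, so winding -2 contributes (-2)*(-2)*2*pi*i = (8)*pi*i.
Summing the contributions at ξ = -2 gives (138/13)*pi*i.

Continued minus principal equals (138/13)*pi*i.


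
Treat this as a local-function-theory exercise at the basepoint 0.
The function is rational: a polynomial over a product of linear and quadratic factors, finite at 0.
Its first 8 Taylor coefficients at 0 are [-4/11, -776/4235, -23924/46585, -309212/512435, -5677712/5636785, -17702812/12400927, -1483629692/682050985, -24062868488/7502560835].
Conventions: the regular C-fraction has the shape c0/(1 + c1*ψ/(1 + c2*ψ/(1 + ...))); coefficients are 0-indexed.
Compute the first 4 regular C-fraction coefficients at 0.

Taylor coefficients (read off): a_0 = -4/11, a_1 = -776/4235, a_2 = -23924/46585, a_3 = -309212/512435.
c0 = a_0 = -4/11. Peel one level at a time: if S = 1 + c*ψ/S' with S'(0) = 1, then c is the ψ-coefficient of S and S' = c*ψ/(S - 1).
S_1 = c0/f = 1 + (-194/385)*ψ + (-1419/1225)*ψ^2 + ...; c1 = -194/385.
S_2 = c1*ψ/(S_1 - 1) = 1 + (-15609/6790)*ψ + (171699/37636)*ψ^2 + ...; c2 = -15609/6790.
S_3 = c2*ψ/(S_2 - 1) = 1 + (385/194)*ψ + ...; c3 = 385/194.

The regular C-fraction coefficients are [-4/11, -194/385, -15609/6790, 385/194].


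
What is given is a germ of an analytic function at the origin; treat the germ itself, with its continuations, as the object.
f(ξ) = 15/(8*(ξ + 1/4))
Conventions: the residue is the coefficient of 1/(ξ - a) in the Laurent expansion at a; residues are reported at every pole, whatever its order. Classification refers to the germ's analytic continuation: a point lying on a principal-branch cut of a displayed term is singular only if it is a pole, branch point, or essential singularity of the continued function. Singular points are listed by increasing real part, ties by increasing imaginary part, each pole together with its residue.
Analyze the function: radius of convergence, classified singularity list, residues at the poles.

Denominator factor (ξ + 1/4): pole of order 1 at -1/4, modulus 1/4.
The radius of convergence is the smallest modulus among the singular points: 1/4.
At the order-1 pole -1/4 set g(ξ) = (ξ - (-1/4))*f(ξ) = 15/8.
Simple pole: residue = g(a) at a = -1/4, which is 15/8.

Radius of convergence at 0: 1/4.
At -1/4: a pole of order 1; residue 15/8.


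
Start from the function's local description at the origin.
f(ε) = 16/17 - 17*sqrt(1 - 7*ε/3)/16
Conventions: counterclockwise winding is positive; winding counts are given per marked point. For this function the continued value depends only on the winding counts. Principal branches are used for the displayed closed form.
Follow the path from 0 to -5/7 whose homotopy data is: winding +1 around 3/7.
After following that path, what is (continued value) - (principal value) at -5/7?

Continued minus principal equals (17/12)*sqrt(6).

The rational part is single-valued and drops out of the difference; each branch term changes only by its own monodromy.
(-17/16)*sqrt(1 - ε/(3/7)): winding +1 is odd, the square root flips sign, contributing -2*(-17/16)*sqrt(1 - (-5/7)/(3/7)) = -2*(-17/16)*sqrt(8/3) = (17/12)*sqrt(6).
Summing the contributions at ε = -5/7 gives (17/12)*sqrt(6).


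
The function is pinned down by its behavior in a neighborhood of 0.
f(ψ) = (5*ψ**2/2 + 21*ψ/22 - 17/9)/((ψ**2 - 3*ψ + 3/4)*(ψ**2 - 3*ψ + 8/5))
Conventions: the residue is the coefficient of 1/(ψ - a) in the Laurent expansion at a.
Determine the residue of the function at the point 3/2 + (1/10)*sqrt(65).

The residue is -930/187 - (13450/21879)*sqrt(65).

The factor ψ**2 - 3*ψ + 8/5 splits as (ψ - a)(ψ - a') with a = 3/2 + (1/10)*sqrt(65), a' = 3/2 - (1/10)*sqrt(65). At the order-1 pole a set g(ψ) = (ψ - a)*f(ψ) = [(5*ψ**2/2 + 21*ψ/22 - 17/9)/(ψ**2 - 3*ψ + 3/4)] / (ψ - a').
Simple pole: residue = g(a) at a = 3/2 + (1/10)*sqrt(65), which is -930/187 - (13450/21879)*sqrt(65).


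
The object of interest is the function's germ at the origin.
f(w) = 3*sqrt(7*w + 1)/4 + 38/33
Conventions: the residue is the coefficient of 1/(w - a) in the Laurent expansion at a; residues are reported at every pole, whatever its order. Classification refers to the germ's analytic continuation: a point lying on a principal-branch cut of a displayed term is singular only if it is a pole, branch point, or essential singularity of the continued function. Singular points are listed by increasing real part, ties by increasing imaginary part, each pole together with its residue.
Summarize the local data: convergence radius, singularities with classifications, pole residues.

Radius of convergence at 0: 1/7.
At -1/7: an algebraic (square-root) branch point.

Branch term (3/4)*sqrt(1 - w/(-1/7)): its argument vanishes at w = -1/7, a square-root branch point, modulus 1/7.
The radius of convergence is the smallest modulus among the singular points: 1/7.


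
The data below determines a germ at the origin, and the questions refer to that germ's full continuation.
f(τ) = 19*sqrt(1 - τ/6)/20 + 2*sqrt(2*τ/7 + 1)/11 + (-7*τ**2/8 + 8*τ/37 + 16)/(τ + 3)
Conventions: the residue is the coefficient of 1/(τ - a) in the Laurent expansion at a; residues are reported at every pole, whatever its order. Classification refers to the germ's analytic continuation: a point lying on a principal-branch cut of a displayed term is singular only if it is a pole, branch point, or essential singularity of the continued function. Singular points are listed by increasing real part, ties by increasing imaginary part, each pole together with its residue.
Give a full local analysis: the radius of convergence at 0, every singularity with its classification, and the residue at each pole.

Denominator factor (τ + 3): pole of order 1 at -3, modulus 3.
Branch term (2/11)*sqrt(1 - τ/(-7/2)): its argument vanishes at τ = -7/2, a square-root branch point, modulus 7/2.
Branch term (19/20)*sqrt(1 - τ/(6)): its argument vanishes at τ = 6, a square-root branch point, modulus 6.
The radius of convergence is the smallest modulus among the singular points: 3.
The branch terms are analytic at -3 and contribute nothing to the residue; only the rational part matters.
At the order-1 pole -3 set g(τ) = (τ - (-3))*(rational part) = -7*τ**2/8 + 8*τ/37 + 16.
Simple pole: residue = g(a) at a = -3, which is 2213/296.
List the singular points by increasing real part (a conjugate pair: the negative imaginary part first).

Radius of convergence at 0: 3.
At -7/2: an algebraic (square-root) branch point.
At -3: a pole of order 1; residue 2213/296.
At 6: an algebraic (square-root) branch point.


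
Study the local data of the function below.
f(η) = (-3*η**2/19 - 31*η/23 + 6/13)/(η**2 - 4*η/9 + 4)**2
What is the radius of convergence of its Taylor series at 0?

The radius of convergence is 2.

Denominator factor (η**2 - 4*η/9 + 4)^2: discriminant -1280/81, complex-conjugate roots (2/9) + ((8/9)*sqrt(5))*i and (2/9) - ((8/9)*sqrt(5))*i; poles of order 2, moduli 2 and 2.
The radius of convergence is the smallest modulus among the singular points: 2.


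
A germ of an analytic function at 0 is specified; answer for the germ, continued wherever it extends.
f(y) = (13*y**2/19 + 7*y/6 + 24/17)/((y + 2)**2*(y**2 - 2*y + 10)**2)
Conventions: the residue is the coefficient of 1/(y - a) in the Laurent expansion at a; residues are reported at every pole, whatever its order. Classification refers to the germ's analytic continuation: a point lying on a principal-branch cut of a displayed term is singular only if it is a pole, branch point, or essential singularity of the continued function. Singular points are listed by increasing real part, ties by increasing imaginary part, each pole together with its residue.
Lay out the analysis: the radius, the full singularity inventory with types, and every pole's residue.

Denominator factor (y**2 - 2*y + 10)^2: discriminant -36, complex-conjugate roots (1) + (3)*i and (1) - (3)*i; poles of order 2, moduli sqrt(10) and sqrt(10).
Denominator factor (y + 2)^2: pole of order 2 at -2, modulus 2.
The radius of convergence is the smallest modulus among the singular points: 2.
At the order-2 pole -2 set g(y) = (y - (-2))^2*f(y) = (13*y**2/19 + 7*y/6 + 24/17)/(y**2 - 2*y + 10)**2.
Order-2 pole: residue = g'(a); g'(-2) = -2093/1883736, so the residue is -2093/1883736.
The factor y**2 - 2*y + 10 splits as (y - a)(y - a') with a = (1) - (3)*i, a' = (1) + (3)*i. At the order-2 pole a set g(y) = (y - a)^2*f(y) = [(13*y**2/19 + 7*y/6 + 24/17)/(y + 2)**2] / (y - a')^2.
Order-2 pole: residue = g'(a); g'((1) - (3)*i) = (2093/3767472) + (1141/470934)*i, so the residue is (2093/3767472) + (1141/470934)*i.
The factor y**2 - 2*y + 10 splits as (y - a)(y - a') with a = (1) + (3)*i, a' = (1) - (3)*i. At the order-2 pole a set g(y) = (y - a)^2*f(y) = [(13*y**2/19 + 7*y/6 + 24/17)/(y + 2)**2] / (y - a')^2.
Order-2 pole: residue = g'(a); g'((1) + (3)*i) = (2093/3767472) - (1141/470934)*i, so the residue is (2093/3767472) - (1141/470934)*i.
List the singular points by increasing real part (a conjugate pair: the negative imaginary part first).

Radius of convergence at 0: 2.
At -2: a pole of order 2; residue -2093/1883736.
At (1) - (3)*i: a pole of order 2; residue (2093/3767472) + (1141/470934)*i.
At (1) + (3)*i: a pole of order 2; residue (2093/3767472) - (1141/470934)*i.


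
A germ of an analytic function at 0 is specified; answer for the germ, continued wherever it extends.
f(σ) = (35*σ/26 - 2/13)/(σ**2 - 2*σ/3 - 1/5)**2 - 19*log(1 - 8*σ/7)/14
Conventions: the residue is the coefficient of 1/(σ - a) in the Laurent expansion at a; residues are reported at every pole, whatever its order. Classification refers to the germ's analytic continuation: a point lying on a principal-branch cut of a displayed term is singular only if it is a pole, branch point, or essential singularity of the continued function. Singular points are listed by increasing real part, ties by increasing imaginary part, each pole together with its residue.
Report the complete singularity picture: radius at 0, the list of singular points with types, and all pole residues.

Radius of convergence at 0: -1/3 + (1/15)*sqrt(70).
At 1/3 - (1/15)*sqrt(70): a pole of order 2; residue (1035/20384)*sqrt(70).
At 7/8: a logarithmic branch point.
At 1/3 + (1/15)*sqrt(70): a pole of order 2; residue -(1035/20384)*sqrt(70).

Denominator factor (σ**2 - 2*σ/3 - 1/5)^2: discriminant 56/45, real irrational roots 1/3 + (1/15)*sqrt(70) and 1/3 - (1/15)*sqrt(70); poles of order 2, moduli 1/3 + (1/15)*sqrt(70) and -1/3 + (1/15)*sqrt(70).
Branch term (-19/14)*log(1 - σ/(7/8)): its argument vanishes at σ = 7/8, a logarithmic branch point, modulus 7/8.
The radius of convergence is the smallest modulus among the singular points: -1/3 + (1/15)*sqrt(70).
The branch term is analytic at 1/3 - (1/15)*sqrt(70) and contributes nothing to the residue; only the rational part matters.
The factor σ**2 - 2*σ/3 - 1/5 splits as (σ - a)(σ - a') with a = 1/3 - (1/15)*sqrt(70), a' = 1/3 + (1/15)*sqrt(70). At the order-2 pole a set g(σ) = (σ - a)^2*(rational part) = [35*σ/26 - 2/13] / (σ - a')^2.
Order-2 pole: residue = g'(a); g'(1/3 - (1/15)*sqrt(70)) = (1035/20384)*sqrt(70), so the residue is (1035/20384)*sqrt(70).
The branch term is analytic at 1/3 + (1/15)*sqrt(70) and contributes nothing to the residue; only the rational part matters.
The factor σ**2 - 2*σ/3 - 1/5 splits as (σ - a)(σ - a') with a = 1/3 + (1/15)*sqrt(70), a' = 1/3 - (1/15)*sqrt(70). At the order-2 pole a set g(σ) = (σ - a)^2*(rational part) = [35*σ/26 - 2/13] / (σ - a')^2.
Order-2 pole: residue = g'(a); g'(1/3 + (1/15)*sqrt(70)) = -(1035/20384)*sqrt(70), so the residue is -(1035/20384)*sqrt(70).
List the singular points by increasing real part (a conjugate pair: the negative imaginary part first).


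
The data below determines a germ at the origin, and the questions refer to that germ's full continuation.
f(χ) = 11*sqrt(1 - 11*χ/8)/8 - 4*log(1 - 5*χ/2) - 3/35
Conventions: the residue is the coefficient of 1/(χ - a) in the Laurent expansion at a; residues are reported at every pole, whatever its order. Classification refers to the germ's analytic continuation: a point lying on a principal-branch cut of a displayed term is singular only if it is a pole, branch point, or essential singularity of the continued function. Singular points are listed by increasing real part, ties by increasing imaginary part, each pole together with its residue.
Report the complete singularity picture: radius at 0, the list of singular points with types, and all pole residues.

Radius of convergence at 0: 2/5.
At 2/5: a logarithmic branch point.
At 8/11: an algebraic (square-root) branch point.

Branch term (11/8)*sqrt(1 - χ/(8/11)): its argument vanishes at χ = 8/11, a square-root branch point, modulus 8/11.
Branch term (-4)*log(1 - χ/(2/5)): its argument vanishes at χ = 2/5, a logarithmic branch point, modulus 2/5.
The radius of convergence is the smallest modulus among the singular points: 2/5.
List the singular points by increasing real part (a conjugate pair: the negative imaginary part first).


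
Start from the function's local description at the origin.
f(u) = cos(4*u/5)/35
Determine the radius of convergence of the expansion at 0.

The radius of convergence is infinite.

The factor cos(4*u/5) is entire and contributes no finite singular point.
The polynomial part has no poles.
No finite singular points: the Taylor series at 0 converges everywhere.


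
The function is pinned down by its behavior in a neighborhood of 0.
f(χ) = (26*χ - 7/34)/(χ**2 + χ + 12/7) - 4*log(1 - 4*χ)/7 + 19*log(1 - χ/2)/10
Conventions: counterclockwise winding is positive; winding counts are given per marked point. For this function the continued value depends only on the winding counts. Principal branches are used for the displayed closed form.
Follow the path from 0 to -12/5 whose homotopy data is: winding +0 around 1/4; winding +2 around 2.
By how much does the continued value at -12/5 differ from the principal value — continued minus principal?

Continued minus principal equals (38/5)*pi*i.

The rational part is single-valued and drops out of the difference; each branch term changes only by its own monodromy.
(19/10)*log(1 - χ/(2)): each positive loop around 2 adds 2*pi*i to the log, so winding +2 contributes (19/10)*(2)*2*pi*i = (38/5)*pi*i.
(-4/7)*log(1 - χ/(1/4)): winding 0 around 1/4, so this term returns to its principal value, contribution 0.
Summing the contributions at χ = -12/5 gives (38/5)*pi*i.


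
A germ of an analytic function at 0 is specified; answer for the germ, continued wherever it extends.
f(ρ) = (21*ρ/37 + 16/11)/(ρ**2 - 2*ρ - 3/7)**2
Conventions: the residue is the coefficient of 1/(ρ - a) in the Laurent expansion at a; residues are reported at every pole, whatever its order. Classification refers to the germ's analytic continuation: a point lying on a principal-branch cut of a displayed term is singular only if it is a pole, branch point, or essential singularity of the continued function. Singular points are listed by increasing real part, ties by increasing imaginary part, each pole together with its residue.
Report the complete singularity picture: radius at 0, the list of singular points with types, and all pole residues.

Denominator factor (ρ**2 - 2*ρ - 3/7)^2: discriminant 40/7, real irrational roots 1 + (1/7)*sqrt(70) and 1 - (1/7)*sqrt(70); poles of order 2, moduli 1 + (1/7)*sqrt(70) and -1 + (1/7)*sqrt(70).
The radius of convergence is the smallest modulus among the singular points: -1 + (1/7)*sqrt(70).
The factor ρ**2 - 2*ρ - 3/7 splits as (ρ - a)(ρ - a') with a = 1 - (1/7)*sqrt(70), a' = 1 + (1/7)*sqrt(70). At the order-2 pole a set g(ρ) = (ρ - a)^2*f(ρ) = [21*ρ/37 + 16/11] / (ρ - a')^2.
Order-2 pole: residue = g'(a); g'(1 - (1/7)*sqrt(70)) = (5761/162800)*sqrt(70), so the residue is (5761/162800)*sqrt(70).
The factor ρ**2 - 2*ρ - 3/7 splits as (ρ - a)(ρ - a') with a = 1 + (1/7)*sqrt(70), a' = 1 - (1/7)*sqrt(70). At the order-2 pole a set g(ρ) = (ρ - a)^2*f(ρ) = [21*ρ/37 + 16/11] / (ρ - a')^2.
Order-2 pole: residue = g'(a); g'(1 + (1/7)*sqrt(70)) = -(5761/162800)*sqrt(70), so the residue is -(5761/162800)*sqrt(70).
List the singular points by increasing real part (a conjugate pair: the negative imaginary part first).

Radius of convergence at 0: -1 + (1/7)*sqrt(70).
At 1 - (1/7)*sqrt(70): a pole of order 2; residue (5761/162800)*sqrt(70).
At 1 + (1/7)*sqrt(70): a pole of order 2; residue -(5761/162800)*sqrt(70).
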